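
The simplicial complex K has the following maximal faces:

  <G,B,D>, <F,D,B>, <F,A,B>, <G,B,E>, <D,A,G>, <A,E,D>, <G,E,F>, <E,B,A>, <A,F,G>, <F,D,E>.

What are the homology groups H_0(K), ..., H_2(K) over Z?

Take the total order A < B < D < E < F < G on the vertex set. Then K (dimension 2) consists of the simplices:

  0-simplices (6): A, B, D, E, F, G
  1-simplices (15): AB, AD, AE, AF, AG, BD, BE, BF, BG, DE, DF, DG, EF, EG, FG
  2-simplices (10): ABE, ABF, ADE, ADG, AFG, BDF, BDG, BEG, DEF, EFG

Hence C_0 ≅ Z^6, C_1 ≅ Z^15, C_2 ≅ Z^10.

The boundary map ∂_1: C_1 → C_0 maps an edge to its endpoints' difference, ∂[p,q] = q − p. For instance
  ∂BF = F − B.
As a 6×15 matrix over Z this has rank 5, with invariant factors (1,1,1,1,1).

The boundary map ∂_2: C_2 → C_1 maps a triangle to the signed sum of its edges. For instance
  ∂ADE = DE − AE + AD,
  ∂BEG = EG − BG + BE.
This gives a 15×10 integer matrix of rank 10; reducing to Smith normal form yields diagonal entries (1,1,1,1,1,1,1,1,1,2).

From H_k ≅ ker(∂_k) / im(∂_{k+1}) we obtain:

  H_0: rank C_0 − rank ∂_1 = 6 − 5 = 1, and the invariant factors of ∂_1 are all 1, so H_0 = Z.
  H_1: rank ker ∂_1 − rank ∂_2 = (15 − 5) − 10 = 0, and ∂_2 has invariant factor 2 > 1, so H_1 = Z/2Z.
  H_2: rank ker ∂_2 − rank ∂_3 = (10 − 10) − 0 = 0, and there is no ∂_3, so H_2 = 0.

H_0 ≅ Z,  H_1 ≅ Z/2Z,  H_2 = 0.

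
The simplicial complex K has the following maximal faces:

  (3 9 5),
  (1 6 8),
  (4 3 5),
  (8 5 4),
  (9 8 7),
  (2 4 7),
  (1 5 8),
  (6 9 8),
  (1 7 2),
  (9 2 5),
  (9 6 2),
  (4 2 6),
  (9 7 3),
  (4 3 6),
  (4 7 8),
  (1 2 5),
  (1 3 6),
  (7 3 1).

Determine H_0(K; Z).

Fix the vertex order 1 < 2 < 3 < 4 < 5 < 6 < 7 < 8 < 9 and write every simplex with vertices in increasing order. Then dim K = 2 and the simplices of K are:

  0-simplices (9): [1], [2], [3], [4], [5], [6], [7], [8], [9]
  1-simplices (27): (27 of them)
  2-simplices (18): [1,2,5], [1,2,7], [1,3,6], [1,3,7], [1,5,8], [1,6,8], [2,4,6], [2,4,7], [2,5,9], [2,6,9], [3,4,5], [3,4,6], [3,5,9], [3,7,9], [4,5,8], [4,7,8], [6,8,9], [7,8,9]

giving chain groups C_0 ≅ Z^9, C_1 ≅ Z^27, C_2 ≅ Z^18.

∂_1: C_1 → C_0 maps an edge to its endpoints' difference, ∂[p,q] = q − p.
The 9×27 boundary matrix has rank 8 and Smith normal form diag(1,1,1,1,1,1,1,1).

∂_2: C_2 → C_1 acts by ∂[p,q,r] = [q,r] − [p,r] + [p,q]. For instance
  ∂[3,4,6] = [4,6] − [3,6] + [3,4],
  ∂[1,2,5] = [2,5] − [1,5] + [1,2].
The resulting 27×18 matrix has rank 17, and its Smith normal form has invariant factors (1,1,1,1,1,1,1,1,1,1,1,1,1,1,1,1,1).

Computing H_k = (kernel of ∂_k) / (image of ∂_{k+1}):

  H_0: rank C_0 − rank ∂_1 = 9 − 8 = 1, and the invariant factors of ∂_1 are all 1, so H_0 = Z.

H_0 ≅ Z.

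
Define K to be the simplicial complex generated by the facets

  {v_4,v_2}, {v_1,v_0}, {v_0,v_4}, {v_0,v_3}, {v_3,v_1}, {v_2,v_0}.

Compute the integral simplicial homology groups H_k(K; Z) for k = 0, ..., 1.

We work with the vertex ordering v_0 < v_1 < v_2 < v_3 < v_4. The simplices of K, each written with vertices in increasing order, are:

  0-simplices (5): [v_0], [v_1], [v_2], [v_3], [v_4]
  1-simplices (6): [v_0,v_1], [v_0,v_2], [v_0,v_3], [v_0,v_4], [v_1,v_3], [v_2,v_4]

so the chain groups are C_0 ≅ Z^5, C_1 ≅ Z^6.

The boundary map ∂_1: C_1 → C_0 sends each edge [p,q] (with p < q) to q − p.
The 5×6 boundary matrix has rank 4 and Smith normal form diag(1,1,1,1).

Reading off H_k = ker ∂_k / im ∂_{k+1}:

  H_0: rank C_0 − rank ∂_1 = 5 − 4 = 1, and the invariant factors of ∂_1 are all 1, so H_0 ≅ Z.
  H_1: rank ker ∂_1 − rank ∂_2 = (6 − 4) − 0 = 2, and there is no ∂_2, so H_1 ≅ Z^2.

(K is a triangulation of a wedge of 2 circles.)

H_0 ≅ Z,  H_1 ≅ Z^2.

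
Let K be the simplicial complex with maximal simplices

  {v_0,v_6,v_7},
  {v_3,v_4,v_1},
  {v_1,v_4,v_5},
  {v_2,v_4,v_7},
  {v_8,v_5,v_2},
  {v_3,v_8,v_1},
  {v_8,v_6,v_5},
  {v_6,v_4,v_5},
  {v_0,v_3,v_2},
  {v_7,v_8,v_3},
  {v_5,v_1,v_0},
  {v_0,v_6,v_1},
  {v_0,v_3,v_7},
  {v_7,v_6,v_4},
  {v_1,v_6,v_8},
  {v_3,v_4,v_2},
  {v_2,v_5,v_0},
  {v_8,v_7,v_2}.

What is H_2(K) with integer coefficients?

Take the total order v_0 < v_1 < v_2 < v_3 < v_4 < v_5 < v_6 < v_7 < v_8 on the vertex set. Then K (dimension 2) consists of the simplices:

  0-simplices (9): [v_0], [v_1], [v_2], [v_3], [v_4], [v_5], [v_6], [v_7], [v_8]
  1-simplices (27): (27 of them)
  2-simplices (18): (18 of them)

Hence C_0 ≅ Z^9, C_1 ≅ Z^27, C_2 ≅ Z^18.

The boundary map ∂_1: C_1 → C_0 is given by ∂[p,q] = [q] − [p]. For instance
  ∂[v_2,v_3] = [v_3] − [v_2].
The 9×27 boundary matrix has rank 8 and Smith normal form diag(1,1,1,1,1,1,1,1).

Boundary ∂_2: C_2 → C_1 sends each 2-simplex [p,q,r] to [q,r] − [p,r] + [p,q]. For instance
  ∂[v_0,v_2,v_3] = [v_2,v_3] − [v_0,v_3] + [v_0,v_2],
  ∂[v_2,v_3,v_4] = [v_3,v_4] − [v_2,v_4] + [v_2,v_3].
The 27×18 boundary matrix has rank 18 and Smith normal form diag(1,1,1,1,1,1,1,1,1,1,1,1,1,1,1,1,1,2).

Computing H_k = (kernel of ∂_k) / (image of ∂_{k+1}):

  H_2: rank ker ∂_2 − rank ∂_3 = (18 − 18) − 0 = 0, and there is no ∂_3, so H_2 = 0.

(K is a triangulation of the Klein bottle.)

H_2 = 0.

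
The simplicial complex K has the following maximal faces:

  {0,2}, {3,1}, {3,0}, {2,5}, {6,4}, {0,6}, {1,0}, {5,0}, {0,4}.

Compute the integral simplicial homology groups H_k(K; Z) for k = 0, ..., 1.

H_0 = Z,  H_1 = Z^3.

Order the vertices as 0 < 1 < 2 < 3 < 4 < 5 < 6. Listing each simplex with vertices in this order, K has dimension 1 with simplices:

  0-simplices (7): [0], [1], [2], [3], [4], [5], [6]
  1-simplices (9): [0,1], [0,2], [0,3], [0,4], [0,5], [0,6], [1,3], [2,5], [4,6]

Hence C_0 ≅ Z^7, C_1 ≅ Z^9.

∂_1: C_1 → C_0 is given by ∂[p,q] = [q] − [p]. For instance
  ∂[0,6] = [6] − [0].
The resulting 7×9 matrix has rank 6, and its Smith normal form has invariant factors (1,1,1,1,1,1).

Now H_k = ker ∂_k / im ∂_{k+1}, so:

  H_0: rank C_0 − rank ∂_1 = 7 − 6 = 1, and the invariant factors of ∂_1 are all 1, so H_0 ≅ Z.
  H_1: rank ker ∂_1 − rank ∂_2 = (9 − 6) − 0 = 3, and there is no ∂_2, so H_1 ≅ Z^3.

As a check, the Euler characteristic is 7 − 9 = -2, which agrees with 1 − 3 = -2.
(K is a triangulation of a wedge of 3 circles.)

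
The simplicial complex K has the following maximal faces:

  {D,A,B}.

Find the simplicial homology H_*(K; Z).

Take the total order A < B < D on the vertex set. Then K (dimension 2) consists of the simplices:

  0-simplices (3): A, B, D
  1-simplices (3): AB, AD, BD
  2-simplices (1): ABD

giving chain groups C_0 ≅ Z^3, C_1 ≅ Z^3, C_2 ≅ Z^1.

The boundary map ∂_1: C_1 → C_0 maps an edge to its endpoints' difference, ∂[p,q] = q − p.
The resulting 3×3 matrix has rank 2, and its Smith normal form has invariant factors (1,1).

Boundary ∂_2: C_2 → C_1 maps a triangle to the signed sum of its edges. For instance
  ∂ABD = BD − AD + AB.
The resulting 3×1 matrix has rank 1, and its Smith normal form has invariant factors (1).

Now H_k = ker ∂_k / im ∂_{k+1}, so:

  H_0: rank C_0 − rank ∂_1 = 3 − 2 = 1, and the invariant factors of ∂_1 are all 1, so H_0 ≅ Z.
  H_1: rank ker ∂_1 − rank ∂_2 = (3 − 2) − 1 = 0, and the invariant factors of ∂_2 are all 1, so H_1 ≅ 0.
  H_2: rank ker ∂_2 − rank ∂_3 = (1 − 1) − 0 = 0, and there is no ∂_3, so H_2 ≅ 0.

H_0 = Z,  H_1 = 0,  H_2 = 0.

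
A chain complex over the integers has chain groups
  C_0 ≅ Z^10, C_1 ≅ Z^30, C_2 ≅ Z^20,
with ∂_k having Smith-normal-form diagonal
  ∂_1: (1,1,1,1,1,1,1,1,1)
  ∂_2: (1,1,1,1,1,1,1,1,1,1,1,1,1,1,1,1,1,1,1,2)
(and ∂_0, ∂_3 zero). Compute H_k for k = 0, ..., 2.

H_0 ≅ Z,  H_1 ≅ Z ⊕ Z/2,  H_2 = 0.

H_0: b_0 = 10 − 0 − 9 = 1; torsion from ∂_1 factors > 1: none. So H_0 ≅ Z.
H_1: b_1 = 30 − 9 − 20 = 1; torsion from ∂_2 factors > 1: [2]. So H_1 ≅ Z ⊕ Z/2.
H_2: b_2 = 20 − 20 − 0 = 0; torsion from ∂_3 factors > 1: none. So H_2 ≅ 0.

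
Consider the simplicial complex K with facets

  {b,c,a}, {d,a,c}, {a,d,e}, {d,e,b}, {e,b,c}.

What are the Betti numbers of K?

We work with the vertex ordering a < b < c < d < e. The simplices of K, each written with vertices in increasing order, are:

  0-simplices (5): a, b, c, d, e
  1-simplices (10): ab, ac, ad, ae, bc, bd, be, cd, ce, de
  2-simplices (5): abc, acd, ade, bce, bde

so the chain groups are C_0 ≅ Z^5, C_1 ≅ Z^10, C_2 ≅ Z^5.

The boundary map ∂_1: C_1 → C_0 maps an edge to its endpoints' difference, ∂[p,q] = q − p. For instance
  ∂cd = d − c.
As a 5×10 matrix over Z this has rank 4, with invariant factors (1,1,1,1).

∂_2: C_2 → C_1 acts by ∂[p,q,r] = [q,r] − [p,r] + [p,q]. For instance
  ∂bde = de − be + bd,
  ∂acd = cd − ad + ac.
The resulting 10×5 matrix has rank 5, and its Smith normal form has invariant factors (1,1,1,1,1).

Computing H_k = (kernel of ∂_k) / (image of ∂_{k+1}):

  H_0: rank C_0 − rank ∂_1 = 5 − 4 = 1, and the invariant factors of ∂_1 are all 1, so H_0 ≅ Z.
  H_1: rank ker ∂_1 − rank ∂_2 = (10 − 4) − 5 = 1, and the invariant factors of ∂_2 are all 1, so H_1 ≅ Z.
  H_2: rank ker ∂_2 − rank ∂_3 = (5 − 5) − 0 = 0, and there is no ∂_3, so H_2 ≅ 0.

As a check, the Euler characteristic is 5 − 10 + 5 = 0, which agrees with 1 − 1 + 0 = 0.

Hence the Betti numbers are b_0 = 1, b_1 = 1, b_2 = 0.

b_0 = 1, b_1 = 1, b_2 = 0.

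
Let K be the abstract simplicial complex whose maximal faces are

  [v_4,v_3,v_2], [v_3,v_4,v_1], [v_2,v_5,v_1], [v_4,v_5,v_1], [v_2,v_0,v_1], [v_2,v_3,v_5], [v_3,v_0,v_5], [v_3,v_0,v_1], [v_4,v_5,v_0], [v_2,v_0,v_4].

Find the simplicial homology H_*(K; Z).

Order the vertices as v_0 < v_1 < v_2 < v_3 < v_4 < v_5. Listing each simplex with vertices in this order, K has dimension 2 with simplices:

  0-simplices (6): [v_0], [v_1], [v_2], [v_3], [v_4], [v_5]
  1-simplices (15): (15 of them)
  2-simplices (10): [v_0,v_1,v_2], [v_0,v_1,v_3], [v_0,v_2,v_4], [v_0,v_3,v_5], [v_0,v_4,v_5], [v_1,v_2,v_5], [v_1,v_3,v_4], [v_1,v_4,v_5], [v_2,v_3,v_4], [v_2,v_3,v_5]

giving chain groups C_0 ≅ Z^6, C_1 ≅ Z^15, C_2 ≅ Z^10.

Boundary ∂_1: C_1 → C_0 is given by ∂[p,q] = [q] − [p]. For instance
  ∂[v_0,v_3] = [v_3] − [v_0].
This gives a 6×15 integer matrix of rank 5; reducing to Smith normal form yields diagonal entries (1,1,1,1,1).

The boundary map ∂_2: C_2 → C_1 acts by ∂[p,q,r] = [q,r] − [p,r] + [p,q]. For instance
  ∂[v_0,v_1,v_3] = [v_1,v_3] − [v_0,v_3] + [v_0,v_1],
  ∂[v_1,v_4,v_5] = [v_4,v_5] − [v_1,v_5] + [v_1,v_4].
This gives a 15×10 integer matrix of rank 10; reducing to Smith normal form yields diagonal entries (1,1,1,1,1,1,1,1,1,2).

Computing H_k = (kernel of ∂_k) / (image of ∂_{k+1}):

  H_0: rank C_0 − rank ∂_1 = 6 − 5 = 1, and the invariant factors of ∂_1 are all 1, so H_0 = Z.
  H_1: rank ker ∂_1 − rank ∂_2 = (15 − 5) − 10 = 0, and ∂_2 has invariant factor 2 > 1, so H_1 = Z_2.
  H_2: rank ker ∂_2 − rank ∂_3 = (10 − 10) − 0 = 0, and there is no ∂_3, so H_2 = 0.

H_0 ≅ Z,  H_1 ≅ Z_2,  H_2 = 0.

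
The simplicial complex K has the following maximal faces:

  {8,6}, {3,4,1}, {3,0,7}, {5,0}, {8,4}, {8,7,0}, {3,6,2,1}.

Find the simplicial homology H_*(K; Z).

Take the total order 0 < 1 < 2 < 3 < 4 < 5 < 6 < 7 < 8 on the vertex set. Then K (dimension 3) consists of the simplices:

  0-simplices (9): [0], [1], [2], [3], [4], [5], [6], [7], [8]
  1-simplices (16): [0,3], [0,5], [0,7], [0,8], [1,2], [1,3], [1,4], [1,6], [2,3], [2,6], [3,4], [3,6], [3,7], [4,8], [6,8], [7,8]
  2-simplices (7): [0,3,7], [0,7,8], [1,2,3], [1,2,6], [1,3,4], [1,3,6], [2,3,6]
  3-simplices (1): [1,2,3,6]

Hence C_0 ≅ Z^9, C_1 ≅ Z^16, C_2 ≅ Z^7, C_3 ≅ Z^1.

The boundary map ∂_1: C_1 → C_0 sends each edge [p,q] (with p < q) to q − p. For instance
  ∂[1,6] = [6] − [1].
This gives a 9×16 integer matrix of rank 8; reducing to Smith normal form yields diagonal entries (1,1,1,1,1,1,1,1).

The boundary map ∂_2: C_2 → C_1 sends each 2-simplex [p,q,r] to [q,r] − [p,r] + [p,q]. For instance
  ∂[0,7,8] = [7,8] − [0,8] + [0,7],
  ∂[1,2,3] = [2,3] − [1,3] + [1,2].
The resulting 16×7 matrix has rank 6, and its Smith normal form has invariant factors (1,1,1,1,1,1).

∂_3: C_3 → C_2 sends each 3-simplex σ to the alternating sum Σ_i (−1)^i (σ with its i-th vertex removed). For instance
  ∂[1,2,3,6] = [2,3,6] − [1,3,6] + [1,2,6] − [1,2,3].
The resulting 7×1 matrix has rank 1, and its Smith normal form has invariant factors (1).

From H_k ≅ ker(∂_k) / im(∂_{k+1}) we obtain:

  H_0: rank C_0 − rank ∂_1 = 9 − 8 = 1, and the invariant factors of ∂_1 are all 1, so H_0 = Z.
  H_1: rank ker ∂_1 − rank ∂_2 = (16 − 8) − 6 = 2, and the invariant factors of ∂_2 are all 1, so H_1 = Z^2.
  H_2: rank ker ∂_2 − rank ∂_3 = (7 − 6) − 1 = 0, and the invariant factors of ∂_3 are all 1, so H_2 = 0.
  H_3: rank ker ∂_3 − rank ∂_4 = (1 − 1) − 0 = 0, and there is no ∂_4, so H_3 = 0.

H_0 = Z,  H_1 = Z^2,  H_2 = 0,  H_3 = 0.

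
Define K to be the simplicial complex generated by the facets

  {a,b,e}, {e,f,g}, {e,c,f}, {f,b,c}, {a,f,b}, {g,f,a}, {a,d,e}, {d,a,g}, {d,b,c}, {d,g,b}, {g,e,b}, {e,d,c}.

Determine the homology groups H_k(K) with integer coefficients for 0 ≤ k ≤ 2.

We work with the vertex ordering a < b < c < d < e < f < g. The simplices of K, each written with vertices in increasing order, are:

  0-simplices (7): a, b, c, d, e, f, g
  1-simplices (18): ab, ad, ae, af, ag, bc, bd, be, bf, bg, cd, ce, cf, de, dg, ef, eg, fg
  2-simplices (12): abe, abf, ade, adg, afg, bcd, bcf, bdg, beg, cde, cef, efg

Hence C_0 ≅ Z^7, C_1 ≅ Z^18, C_2 ≅ Z^12.

Boundary ∂_1: C_1 → C_0 is given by ∂[p,q] = [q] − [p]. For instance
  ∂bd = d − b.
The 7×18 boundary matrix has rank 6 and Smith normal form diag(1,1,1,1,1,1).

Boundary ∂_2: C_2 → C_1 acts by ∂[p,q,r] = [q,r] − [p,r] + [p,q]. For instance
  ∂bdg = dg − bg + bd,
  ∂adg = dg − ag + ad.
As a 18×12 matrix over Z this has rank 12, with invariant factors (1,1,1,1,1,1,1,1,1,1,1,2).

From H_k ≅ ker(∂_k) / im(∂_{k+1}) we obtain:

  H_0: rank C_0 − rank ∂_1 = 7 − 6 = 1, and the invariant factors of ∂_1 are all 1, so H_0 = Z.
  H_1: rank ker ∂_1 − rank ∂_2 = (18 − 6) − 12 = 0, and ∂_2 has invariant factor 2 > 1, so H_1 = Z/2Z.
  H_2: rank ker ∂_2 − rank ∂_3 = (12 − 12) − 0 = 0, and there is no ∂_3, so H_2 = 0.

(K is a triangulation of the real projective plane RP^2.)

H_0 ≅ Z,  H_1 ≅ Z/2Z,  H_2 = 0.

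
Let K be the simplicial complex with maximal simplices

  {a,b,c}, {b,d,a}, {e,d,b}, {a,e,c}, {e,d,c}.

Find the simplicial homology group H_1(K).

Take the total order a < b < c < d < e on the vertex set. Then K (dimension 2) consists of the simplices:

  0-simplices (5): a, b, c, d, e
  1-simplices (10): ab, ac, ad, ae, bc, bd, be, cd, ce, de
  2-simplices (5): abc, abd, ace, bde, cde

Hence C_0 ≅ Z^5, C_1 ≅ Z^10, C_2 ≅ Z^5.

Boundary ∂_1: C_1 → C_0 sends each edge [p,q] (with p < q) to q − p. For instance
  ∂cd = d − c.
The 5×10 boundary matrix has rank 4 and Smith normal form diag(1,1,1,1).

Boundary ∂_2: C_2 → C_1 sends each 2-simplex [p,q,r] to [q,r] − [p,r] + [p,q]. For instance
  ∂cde = de − ce + cd,
  ∂bde = de − be + bd.
The resulting 10×5 matrix has rank 5, and its Smith normal form has invariant factors (1,1,1,1,1).

Reading off H_k = ker ∂_k / im ∂_{k+1}:

  H_1: rank ker ∂_1 − rank ∂_2 = (10 − 4) − 5 = 1, and the invariant factors of ∂_2 are all 1, so H_1 ≅ Z.

(K is a triangulation of the Möbius band.)

H_1 ≅ Z.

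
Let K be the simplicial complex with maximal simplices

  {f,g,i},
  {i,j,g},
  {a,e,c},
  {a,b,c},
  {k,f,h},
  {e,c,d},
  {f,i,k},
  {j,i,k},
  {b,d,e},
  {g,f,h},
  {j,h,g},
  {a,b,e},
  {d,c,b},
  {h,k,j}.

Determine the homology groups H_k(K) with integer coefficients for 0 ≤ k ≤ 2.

H_0 ≅ Z^2,  H_1 = 0,  H_2 ≅ Z^2.

Take the total order a < b < c < d < e < f < g < h < i < j < k on the vertex set. Then K (dimension 2) consists of the simplices:

  0-simplices (11): a, b, c, d, e, f, g, h, i, j, k
  1-simplices (21): ab, ac, ae, bc, bd, be, cd, ce, de, fg, fh, fi, fk, gh, gi, gj, hj, hk, ij, ik, jk
  2-simplices (14): abc, abe, ace, bcd, bde, cde, fgh, fgi, fhk, fik, ghj, gij, hjk, ijk

Hence C_0 ≅ Z^11, C_1 ≅ Z^21, C_2 ≅ Z^14.

The boundary map ∂_1: C_1 → C_0 sends each edge [p,q] (with p < q) to q − p.
The 11×21 boundary matrix has rank 9 and Smith normal form diag(1,1,1,1,1,1,1,1,1).

Boundary ∂_2: C_2 → C_1 acts by ∂[p,q,r] = [q,r] − [p,r] + [p,q]. For instance
  ∂ghj = hj − gj + gh,
  ∂cde = de − ce + cd.
The resulting 21×14 matrix has rank 12, and its Smith normal form has invariant factors (1,1,1,1,1,1,1,1,1,1,1,1).

Reading off H_k = ker ∂_k / im ∂_{k+1}:

  H_0: rank C_0 − rank ∂_1 = 11 − 9 = 2, and the invariant factors of ∂_1 are all 1, so H_0 = Z^2.
  H_1: rank ker ∂_1 − rank ∂_2 = (21 − 9) − 12 = 0, and the invariant factors of ∂_2 are all 1, so H_1 = 0.
  H_2: rank ker ∂_2 − rank ∂_3 = (14 − 12) − 0 = 2, and there is no ∂_3, so H_2 = Z^2.

As a check, the Euler characteristic is 11 − 21 + 14 = 4, which agrees with 2 − 0 + 2 = 4.
(K is a triangulation of the disjoint union of the 2-sphere S^2 and the 2-sphere S^2.)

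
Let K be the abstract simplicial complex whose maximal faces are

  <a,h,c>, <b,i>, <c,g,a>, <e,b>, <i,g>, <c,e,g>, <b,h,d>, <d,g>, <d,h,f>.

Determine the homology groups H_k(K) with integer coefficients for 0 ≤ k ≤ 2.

H_0 ≅ Z,  H_1 ≅ Z^3,  H_2 = 0.

Take the total order a < b < c < d < e < f < g < h < i on the vertex set. Then K (dimension 2) consists of the simplices:

  0-simplices (9): a, b, c, d, e, f, g, h, i
  1-simplices (16): ac, ag, ah, bd, be, bh, bi, ce, cg, ch, df, dg, dh, eg, fh, gi
  2-simplices (5): acg, ach, bdh, ceg, dfh

giving chain groups C_0 ≅ Z^9, C_1 ≅ Z^16, C_2 ≅ Z^5.

∂_1: C_1 → C_0 is given by ∂[p,q] = [q] − [p].
The 9×16 boundary matrix has rank 8 and Smith normal form diag(1,1,1,1,1,1,1,1).

Boundary ∂_2: C_2 → C_1 sends each 2-simplex [p,q,r] to [q,r] − [p,r] + [p,q]. For instance
  ∂ach = ch − ah + ac,
  ∂acg = cg − ag + ac.
As a 16×5 matrix over Z this has rank 5, with invariant factors (1,1,1,1,1).

Reading off H_k = ker ∂_k / im ∂_{k+1}:

  H_0: rank C_0 − rank ∂_1 = 9 − 8 = 1, and the invariant factors of ∂_1 are all 1, so H_0 ≅ Z.
  H_1: rank ker ∂_1 − rank ∂_2 = (16 − 8) − 5 = 3, and the invariant factors of ∂_2 are all 1, so H_1 ≅ Z^3.
  H_2: rank ker ∂_2 − rank ∂_3 = (5 − 5) − 0 = 0, and there is no ∂_3, so H_2 ≅ 0.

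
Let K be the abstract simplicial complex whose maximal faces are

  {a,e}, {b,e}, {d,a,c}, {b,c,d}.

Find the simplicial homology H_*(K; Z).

Take the total order a < b < c < d < e on the vertex set. Then K (dimension 2) consists of the simplices:

  0-simplices (5): a, b, c, d, e
  1-simplices (7): ac, ad, ae, bc, bd, be, cd
  2-simplices (2): acd, bcd

so the chain groups are C_0 ≅ Z^5, C_1 ≅ Z^7, C_2 ≅ Z^2.

Boundary ∂_1: C_1 → C_0 sends each edge [p,q] (with p < q) to q − p.
As a 5×7 matrix over Z this has rank 4, with invariant factors (1,1,1,1).

The boundary map ∂_2: C_2 → C_1 sends each 2-simplex [p,q,r] to [q,r] − [p,r] + [p,q]. For instance
  ∂bcd = cd − bd + bc,
  ∂acd = cd − ad + ac.
This gives a 7×2 integer matrix of rank 2; reducing to Smith normal form yields diagonal entries (1,1).

Now H_k = ker ∂_k / im ∂_{k+1}, so:

  H_0: rank C_0 − rank ∂_1 = 5 − 4 = 1, and the invariant factors of ∂_1 are all 1, so H_0 = Z.
  H_1: rank ker ∂_1 − rank ∂_2 = (7 − 4) − 2 = 1, and the invariant factors of ∂_2 are all 1, so H_1 = Z.
  H_2: rank ker ∂_2 − rank ∂_3 = (2 − 2) − 0 = 0, and there is no ∂_3, so H_2 = 0.

H_0 = Z,  H_1 = Z,  H_2 = 0.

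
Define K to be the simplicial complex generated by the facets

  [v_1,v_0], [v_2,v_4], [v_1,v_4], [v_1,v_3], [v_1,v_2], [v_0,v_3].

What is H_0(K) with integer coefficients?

H_0 ≅ Z.

Take the total order v_0 < v_1 < v_2 < v_3 < v_4 on the vertex set. Then K (dimension 1) consists of the simplices:

  0-simplices (5): [v_0], [v_1], [v_2], [v_3], [v_4]
  1-simplices (6): [v_0,v_1], [v_0,v_3], [v_1,v_2], [v_1,v_3], [v_1,v_4], [v_2,v_4]

giving chain groups C_0 ≅ Z^5, C_1 ≅ Z^6.

The boundary map ∂_1: C_1 → C_0 is given by ∂[p,q] = [q] − [p]. For instance
  ∂[v_0,v_1] = [v_1] − [v_0].
The 5×6 boundary matrix has rank 4 and Smith normal form diag(1,1,1,1).

From H_k ≅ ker(∂_k) / im(∂_{k+1}) we obtain:

  H_0: rank C_0 − rank ∂_1 = 5 − 4 = 1, and the invariant factors of ∂_1 are all 1, so H_0 ≅ Z.

(K is a triangulation of a wedge of 2 circles.)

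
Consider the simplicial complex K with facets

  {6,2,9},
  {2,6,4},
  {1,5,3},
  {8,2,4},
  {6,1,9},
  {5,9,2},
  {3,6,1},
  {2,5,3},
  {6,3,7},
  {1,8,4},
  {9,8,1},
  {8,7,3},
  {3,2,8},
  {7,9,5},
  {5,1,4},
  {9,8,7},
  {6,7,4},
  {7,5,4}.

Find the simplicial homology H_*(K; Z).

H_0 = Z,  H_1 = Z^2,  H_2 = Z.

K has 9 vertices, 27 edges, 18 triangles.
rank ∂_0 = 0, rank ∂_1 = 8 ⇒ b_0 = 9 − 0 − 8 = 1; all invariant factors of ∂_1 are 1 so no torsion. So H_0 = Z.
rank ∂_1 = 8, rank ∂_2 = 17 ⇒ b_1 = 27 − 8 − 17 = 2; all invariant factors of ∂_2 are 1 so no torsion. So H_1 = Z^2.
rank ∂_2 = 17, rank ∂_3 = 0 ⇒ b_2 = 18 − 17 − 0 = 1. So H_2 = Z.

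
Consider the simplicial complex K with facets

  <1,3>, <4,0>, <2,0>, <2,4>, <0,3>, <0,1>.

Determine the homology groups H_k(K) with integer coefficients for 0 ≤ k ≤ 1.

K has 5 vertices, 6 edges.
rank ∂_0 = 0, rank ∂_1 = 4 ⇒ b_0 = 5 − 0 − 4 = 1; all invariant factors of ∂_1 are 1 so no torsion. So H_0 ≅ Z.
rank ∂_1 = 4, rank ∂_2 = 0 ⇒ b_1 = 6 − 4 − 0 = 2. So H_1 ≅ Z^2.

H_0 ≅ Z,  H_1 ≅ Z^2.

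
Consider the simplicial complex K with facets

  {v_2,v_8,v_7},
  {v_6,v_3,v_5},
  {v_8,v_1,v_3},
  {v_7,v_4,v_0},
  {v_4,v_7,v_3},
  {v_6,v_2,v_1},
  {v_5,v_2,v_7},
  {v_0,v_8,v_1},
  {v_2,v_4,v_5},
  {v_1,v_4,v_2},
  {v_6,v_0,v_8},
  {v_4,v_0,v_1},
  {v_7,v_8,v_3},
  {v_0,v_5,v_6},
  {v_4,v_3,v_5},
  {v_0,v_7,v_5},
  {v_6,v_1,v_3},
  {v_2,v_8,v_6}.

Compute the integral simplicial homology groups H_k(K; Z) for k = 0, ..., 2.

We work with the vertex ordering v_0 < v_1 < v_2 < v_3 < v_4 < v_5 < v_6 < v_7 < v_8. The simplices of K, each written with vertices in increasing order, are:

  0-simplices (9): [v_0], [v_1], [v_2], [v_3], [v_4], [v_5], [v_6], [v_7], [v_8]
  1-simplices (27): (27 of them)
  2-simplices (18): (18 of them)

so the chain groups are C_0 ≅ Z^9, C_1 ≅ Z^27, C_2 ≅ Z^18.

The boundary map ∂_1: C_1 → C_0 sends each edge [p,q] (with p < q) to q − p. For instance
  ∂[v_1,v_8] = [v_8] − [v_1].
This gives a 9×27 integer matrix of rank 8; reducing to Smith normal form yields diagonal entries (1,1,1,1,1,1,1,1).

The boundary map ∂_2: C_2 → C_1 maps a triangle to the signed sum of its edges. For instance
  ∂[v_2,v_4,v_5] = [v_4,v_5] − [v_2,v_5] + [v_2,v_4],
  ∂[v_3,v_4,v_7] = [v_4,v_7] − [v_3,v_7] + [v_3,v_4].
The resulting 27×18 matrix has rank 18, and its Smith normal form has invariant factors (1,1,1,1,1,1,1,1,1,1,1,1,1,1,1,1,1,2).

From H_k ≅ ker(∂_k) / im(∂_{k+1}) we obtain:

  H_0: rank C_0 − rank ∂_1 = 9 − 8 = 1, and the invariant factors of ∂_1 are all 1, so H_0 = Z.
  H_1: rank ker ∂_1 − rank ∂_2 = (27 − 8) − 18 = 1, and ∂_2 has invariant factor 2 > 1, so H_1 = Z ⊕ Z/2.
  H_2: rank ker ∂_2 − rank ∂_3 = (18 − 18) − 0 = 0, and there is no ∂_3, so H_2 = 0.

(K is a triangulation of the Klein bottle.)

H_0 ≅ Z,  H_1 ≅ Z ⊕ Z/2,  H_2 = 0.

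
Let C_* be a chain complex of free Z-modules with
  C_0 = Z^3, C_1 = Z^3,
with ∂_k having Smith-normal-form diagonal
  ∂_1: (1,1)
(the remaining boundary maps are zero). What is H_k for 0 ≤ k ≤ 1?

H_0: b_0 = 3 − 0 − 2 = 1; torsion from ∂_1 factors > 1: none. So H_0 ≅ Z.
H_1: b_1 = 3 − 2 − 0 = 1; torsion from ∂_2 factors > 1: none. So H_1 ≅ Z.

H_0 ≅ Z,  H_1 ≅ Z.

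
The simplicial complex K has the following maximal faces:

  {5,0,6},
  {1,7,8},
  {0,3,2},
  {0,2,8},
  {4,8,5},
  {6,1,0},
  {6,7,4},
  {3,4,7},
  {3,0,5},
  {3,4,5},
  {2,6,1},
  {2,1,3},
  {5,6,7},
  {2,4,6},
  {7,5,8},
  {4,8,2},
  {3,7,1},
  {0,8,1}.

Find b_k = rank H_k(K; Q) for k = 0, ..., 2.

Take the total order 0 < 1 < 2 < 3 < 4 < 5 < 6 < 7 < 8 on the vertex set. Then K (dimension 2) consists of the simplices:

  0-simplices (9): [0], [1], [2], [3], [4], [5], [6], [7], [8]
  1-simplices (27): (27 of them)
  2-simplices (18): [0,1,6], [0,1,8], [0,2,3], [0,2,8], [0,3,5], [0,5,6], [1,2,3], [1,2,6], [1,3,7], [1,7,8], [2,4,6], [2,4,8], [3,4,5], [3,4,7], [4,5,8], [4,6,7], [5,6,7], [5,7,8]

so the chain groups are C_0 ≅ Z^9, C_1 ≅ Z^27, C_2 ≅ Z^18.

∂_1: C_1 → C_0 is given by ∂[p,q] = [q] − [p]. For instance
  ∂[7,8] = [8] − [7].
The resulting 9×27 matrix has rank 8, and its Smith normal form has invariant factors (1,1,1,1,1,1,1,1).

∂_2: C_2 → C_1 maps a triangle to the signed sum of its edges. For instance
  ∂[0,2,8] = [2,8] − [0,8] + [0,2],
  ∂[3,4,7] = [4,7] − [3,7] + [3,4].
As a 27×18 matrix over Z this has rank 18, with invariant factors (1,1,1,1,1,1,1,1,1,1,1,1,1,1,1,1,1,2).

Computing H_k = (kernel of ∂_k) / (image of ∂_{k+1}):

  H_0: rank C_0 − rank ∂_1 = 9 − 8 = 1, and the invariant factors of ∂_1 are all 1, so H_0 ≅ Z.
  H_1: rank ker ∂_1 − rank ∂_2 = (27 − 8) − 18 = 1, and ∂_2 has invariant factor 2 > 1, so H_1 ≅ Z × Z/2.
  H_2: rank ker ∂_2 − rank ∂_3 = (18 − 18) − 0 = 0, and there is no ∂_3, so H_2 ≅ 0.

(K is a triangulation of the Klein bottle.)

Hence the Betti numbers are b_0 = 1, b_1 = 1, b_2 = 0.

b_0 = 1, b_1 = 1, b_2 = 0.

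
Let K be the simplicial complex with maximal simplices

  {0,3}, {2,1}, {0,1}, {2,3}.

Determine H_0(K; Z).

H_0 ≅ Z.

Fix the vertex order 0 < 1 < 2 < 3 and write every simplex with vertices in increasing order. Then dim K = 1 and the simplices of K are:

  0-simplices (4): [0], [1], [2], [3]
  1-simplices (4): [0,1], [0,3], [1,2], [2,3]

so the chain groups are C_0 ≅ Z^4, C_1 ≅ Z^4.

The boundary map ∂_1: C_1 → C_0 maps an edge to its endpoints' difference, ∂[p,q] = q − p. For instance
  ∂[1,2] = [2] − [1].
The resulting 4×4 matrix has rank 3, and its Smith normal form has invariant factors (1,1,1).

Computing H_k = (kernel of ∂_k) / (image of ∂_{k+1}):

  H_0: rank C_0 − rank ∂_1 = 4 − 3 = 1, and the invariant factors of ∂_1 are all 1, so H_0 = Z.

(K is a triangulation of the circle S^1.)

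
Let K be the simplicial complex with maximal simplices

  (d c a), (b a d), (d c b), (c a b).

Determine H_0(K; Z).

Take the total order a < b < c < d on the vertex set. Then K (dimension 2) consists of the simplices:

  0-simplices (4): a, b, c, d
  1-simplices (6): ab, ac, ad, bc, bd, cd
  2-simplices (4): abc, abd, acd, bcd

so the chain groups are C_0 ≅ Z^4, C_1 ≅ Z^6, C_2 ≅ Z^4.

Boundary ∂_1: C_1 → C_0 maps an edge to its endpoints' difference, ∂[p,q] = q − p. For instance
  ∂cd = d − c.
As a 4×6 matrix over Z this has rank 3, with invariant factors (1,1,1).

∂_2: C_2 → C_1 maps a triangle to the signed sum of its edges. For instance
  ∂bcd = cd − bd + bc,
  ∂acd = cd − ad + ac.
This gives a 6×4 integer matrix of rank 3; reducing to Smith normal form yields diagonal entries (1,1,1).

From H_k ≅ ker(∂_k) / im(∂_{k+1}) we obtain:

  H_0: rank C_0 − rank ∂_1 = 4 − 3 = 1, and the invariant factors of ∂_1 are all 1, so H_0 ≅ Z.

H_0 = Z.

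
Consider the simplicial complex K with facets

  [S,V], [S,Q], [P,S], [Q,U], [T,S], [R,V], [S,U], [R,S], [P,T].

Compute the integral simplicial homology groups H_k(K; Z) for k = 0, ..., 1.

Order the vertices as P < Q < R < S < T < U < V. Listing each simplex with vertices in this order, K has dimension 1 with simplices:

  0-simplices (7): P, Q, R, S, T, U, V
  1-simplices (9): PS, PT, QS, QU, RS, RV, ST, SU, SV

Hence C_0 ≅ Z^7, C_1 ≅ Z^9.

The boundary map ∂_1: C_1 → C_0 sends each edge [p,q] (with p < q) to q − p. For instance
  ∂ST = T − S.
This gives a 7×9 integer matrix of rank 6; reducing to Smith normal form yields diagonal entries (1,1,1,1,1,1).

Now H_k = ker ∂_k / im ∂_{k+1}, so:

  H_0: rank C_0 − rank ∂_1 = 7 − 6 = 1, and the invariant factors of ∂_1 are all 1, so H_0 ≅ Z.
  H_1: rank ker ∂_1 − rank ∂_2 = (9 − 6) − 0 = 3, and there is no ∂_2, so H_1 ≅ Z^3.

As a check, the Euler characteristic is 7 − 9 = -2, which agrees with 1 − 3 = -2.

H_0 = Z,  H_1 = Z^3.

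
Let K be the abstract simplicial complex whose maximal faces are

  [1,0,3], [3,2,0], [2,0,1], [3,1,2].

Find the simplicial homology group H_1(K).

Take the total order 0 < 1 < 2 < 3 on the vertex set. Then K (dimension 2) consists of the simplices:

  0-simplices (4): [0], [1], [2], [3]
  1-simplices (6): [0,1], [0,2], [0,3], [1,2], [1,3], [2,3]
  2-simplices (4): [0,1,2], [0,1,3], [0,2,3], [1,2,3]

giving chain groups C_0 ≅ Z^4, C_1 ≅ Z^6, C_2 ≅ Z^4.

Boundary ∂_1: C_1 → C_0 is given by ∂[p,q] = [q] − [p].
The resulting 4×6 matrix has rank 3, and its Smith normal form has invariant factors (1,1,1).

∂_2: C_2 → C_1 maps a triangle to the signed sum of its edges. For instance
  ∂[0,1,2] = [1,2] − [0,2] + [0,1],
  ∂[0,1,3] = [1,3] − [0,3] + [0,1].
The resulting 6×4 matrix has rank 3, and its Smith normal form has invariant factors (1,1,1).

Computing H_k = (kernel of ∂_k) / (image of ∂_{k+1}):

  H_1: rank ker ∂_1 − rank ∂_2 = (6 − 3) − 3 = 0, and the invariant factors of ∂_2 are all 1, so H_1 ≅ 0.

(K is a triangulation of the 2-sphere S^2.)

H_1 = 0.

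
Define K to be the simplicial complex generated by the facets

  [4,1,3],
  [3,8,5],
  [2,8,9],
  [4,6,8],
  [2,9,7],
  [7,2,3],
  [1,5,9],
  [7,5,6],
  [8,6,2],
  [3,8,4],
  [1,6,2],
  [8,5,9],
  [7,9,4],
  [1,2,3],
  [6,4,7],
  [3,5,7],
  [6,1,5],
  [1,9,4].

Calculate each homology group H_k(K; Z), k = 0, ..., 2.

Take the total order 1 < 2 < 3 < 4 < 5 < 6 < 7 < 8 < 9 on the vertex set. Then K (dimension 2) consists of the simplices:

  0-simplices (9): [1], [2], [3], [4], [5], [6], [7], [8], [9]
  1-simplices (27): (27 of them)
  2-simplices (18): [1,2,3], [1,2,6], [1,3,4], [1,4,9], [1,5,6], [1,5,9], [2,3,7], [2,6,8], [2,7,9], [2,8,9], [3,4,8], [3,5,7], [3,5,8], [4,6,7], [4,6,8], [4,7,9], [5,6,7], [5,8,9]

giving chain groups C_0 ≅ Z^9, C_1 ≅ Z^27, C_2 ≅ Z^18.

Boundary ∂_1: C_1 → C_0 sends each edge [p,q] (with p < q) to q − p.
The 9×27 boundary matrix has rank 8 and Smith normal form diag(1,1,1,1,1,1,1,1).

∂_2: C_2 → C_1 acts by ∂[p,q,r] = [q,r] − [p,r] + [p,q]. For instance
  ∂[3,4,8] = [4,8] − [3,8] + [3,4],
  ∂[1,2,6] = [2,6] − [1,6] + [1,2].
This gives a 27×18 integer matrix of rank 17; reducing to Smith normal form yields diagonal entries (1,1,1,1,1,1,1,1,1,1,1,1,1,1,1,1,1).

From H_k ≅ ker(∂_k) / im(∂_{k+1}) we obtain:

  H_0: rank C_0 − rank ∂_1 = 9 − 8 = 1, and the invariant factors of ∂_1 are all 1, so H_0 ≅ Z.
  H_1: rank ker ∂_1 − rank ∂_2 = (27 − 8) − 17 = 2, and the invariant factors of ∂_2 are all 1, so H_1 ≅ Z^2.
  H_2: rank ker ∂_2 − rank ∂_3 = (18 − 17) − 0 = 1, and there is no ∂_3, so H_2 ≅ Z.

(K is a triangulation of the torus T^2.)

H_0 = Z,  H_1 = Z^2,  H_2 = Z.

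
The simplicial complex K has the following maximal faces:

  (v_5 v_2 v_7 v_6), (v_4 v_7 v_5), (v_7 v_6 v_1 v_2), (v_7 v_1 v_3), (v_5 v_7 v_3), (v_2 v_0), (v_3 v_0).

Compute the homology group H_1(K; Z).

Fix the vertex order v_0 < v_1 < v_2 < v_3 < v_4 < v_5 < v_6 < v_7 and write every simplex with vertices in increasing order. Then dim K = 3 and the simplices of K are:

  0-simplices (8): [v_0], [v_1], [v_2], [v_3], [v_4], [v_5], [v_6], [v_7]
  1-simplices (16): (16 of them)
  2-simplices (10): [v_1,v_2,v_6], [v_1,v_2,v_7], [v_1,v_3,v_7], [v_1,v_6,v_7], [v_2,v_5,v_6], [v_2,v_5,v_7], [v_2,v_6,v_7], [v_3,v_5,v_7], [v_4,v_5,v_7], [v_5,v_6,v_7]
  3-simplices (2): [v_1,v_2,v_6,v_7], [v_2,v_5,v_6,v_7]

so the chain groups are C_0 ≅ Z^8, C_1 ≅ Z^16, C_2 ≅ Z^10, C_3 ≅ Z^2.

The boundary map ∂_1: C_1 → C_0 sends each edge [p,q] (with p < q) to q − p.
As a 8×16 matrix over Z this has rank 7, with invariant factors (1,1,1,1,1,1,1).

Boundary ∂_2: C_2 → C_1 maps a triangle to the signed sum of its edges. For instance
  ∂[v_1,v_6,v_7] = [v_6,v_7] − [v_1,v_7] + [v_1,v_6],
  ∂[v_4,v_5,v_7] = [v_5,v_7] − [v_4,v_7] + [v_4,v_5].
The 16×10 boundary matrix has rank 8 and Smith normal form diag(1,1,1,1,1,1,1,1).

Boundary ∂_3: C_3 → C_2 sends each 3-simplex σ to the alternating sum Σ_i (−1)^i (σ with its i-th vertex removed). For instance
  ∂[v_2,v_5,v_6,v_7] = [v_5,v_6,v_7] − [v_2,v_6,v_7] + [v_2,v_5,v_7] − [v_2,v_5,v_6],
  ∂[v_1,v_2,v_6,v_7] = [v_2,v_6,v_7] − [v_1,v_6,v_7] + [v_1,v_2,v_7] − [v_1,v_2,v_6].
This gives a 10×2 integer matrix of rank 2; reducing to Smith normal form yields diagonal entries (1,1).

From H_k ≅ ker(∂_k) / im(∂_{k+1}) we obtain:

  H_1: rank ker ∂_1 − rank ∂_2 = (16 − 7) − 8 = 1, and the invariant factors of ∂_2 are all 1, so H_1 ≅ Z.

H_1 = Z.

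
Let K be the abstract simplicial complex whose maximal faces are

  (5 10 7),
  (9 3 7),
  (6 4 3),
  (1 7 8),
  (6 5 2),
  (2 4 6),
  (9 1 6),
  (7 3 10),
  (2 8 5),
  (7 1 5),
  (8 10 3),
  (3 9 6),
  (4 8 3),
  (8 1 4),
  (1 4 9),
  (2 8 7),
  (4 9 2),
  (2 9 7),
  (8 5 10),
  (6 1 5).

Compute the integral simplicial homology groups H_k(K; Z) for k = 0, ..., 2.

We work with the vertex ordering 1 < 2 < 3 < 4 < 5 < 6 < 7 < 8 < 9 < 10. The simplices of K, each written with vertices in increasing order, are:

  0-simplices (10): [1], [2], [3], [4], [5], [6], [7], [8], [9], [10]
  1-simplices (30): (30 of them)
  2-simplices (20): (20 of them)

so the chain groups are C_0 ≅ Z^10, C_1 ≅ Z^30, C_2 ≅ Z^20.

∂_1: C_1 → C_0 is given by ∂[p,q] = [q] − [p].
This gives a 10×30 integer matrix of rank 9; reducing to Smith normal form yields diagonal entries (1,1,1,1,1,1,1,1,1).

The boundary map ∂_2: C_2 → C_1 maps a triangle to the signed sum of its edges. For instance
  ∂[3,7,10] = [7,10] − [3,10] + [3,7],
  ∂[5,7,10] = [7,10] − [5,10] + [5,7].
As a 30×20 matrix over Z this has rank 20, with invariant factors (1,1,1,1,1,1,1,1,1,1,1,1,1,1,1,1,1,1,1,2).

Reading off H_k = ker ∂_k / im ∂_{k+1}:

  H_0: rank C_0 − rank ∂_1 = 10 − 9 = 1, and the invariant factors of ∂_1 are all 1, so H_0 ≅ Z.
  H_1: rank ker ∂_1 − rank ∂_2 = (30 − 9) − 20 = 1, and ∂_2 has invariant factor 2 > 1, so H_1 ≅ Z ⊕ Z/2.
  H_2: rank ker ∂_2 − rank ∂_3 = (20 − 20) − 0 = 0, and there is no ∂_3, so H_2 ≅ 0.

(K is a triangulation of the Klein bottle.)

H_0 ≅ Z,  H_1 ≅ Z ⊕ Z/2,  H_2 = 0.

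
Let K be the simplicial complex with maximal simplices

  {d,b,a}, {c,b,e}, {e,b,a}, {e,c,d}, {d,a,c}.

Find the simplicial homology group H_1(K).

H_1 ≅ Z.

We work with the vertex ordering a < b < c < d < e. The simplices of K, each written with vertices in increasing order, are:

  0-simplices (5): a, b, c, d, e
  1-simplices (10): ab, ac, ad, ae, bc, bd, be, cd, ce, de
  2-simplices (5): abd, abe, acd, bce, cde

Hence C_0 ≅ Z^5, C_1 ≅ Z^10, C_2 ≅ Z^5.

∂_1: C_1 → C_0 is given by ∂[p,q] = [q] − [p]. For instance
  ∂ac = c − a.
As a 5×10 matrix over Z this has rank 4, with invariant factors (1,1,1,1).

Boundary ∂_2: C_2 → C_1 acts by ∂[p,q,r] = [q,r] − [p,r] + [p,q]. For instance
  ∂abe = be − ae + ab,
  ∂acd = cd − ad + ac.
The 10×5 boundary matrix has rank 5 and Smith normal form diag(1,1,1,1,1).

Now H_k = ker ∂_k / im ∂_{k+1}, so:

  H_1: rank ker ∂_1 − rank ∂_2 = (10 − 4) − 5 = 1, and the invariant factors of ∂_2 are all 1, so H_1 ≅ Z.

(K is a triangulation of the Möbius band.)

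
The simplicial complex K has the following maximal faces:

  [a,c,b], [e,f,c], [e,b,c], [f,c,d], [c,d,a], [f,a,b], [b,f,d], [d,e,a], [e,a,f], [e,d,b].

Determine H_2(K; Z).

We work with the vertex ordering a < b < c < d < e < f. The simplices of K, each written with vertices in increasing order, are:

  0-simplices (6): a, b, c, d, e, f
  1-simplices (15): ab, ac, ad, ae, af, bc, bd, be, bf, cd, ce, cf, de, df, ef
  2-simplices (10): abc, abf, acd, ade, aef, bce, bde, bdf, cdf, cef

giving chain groups C_0 ≅ Z^6, C_1 ≅ Z^15, C_2 ≅ Z^10.

∂_1: C_1 → C_0 maps an edge to its endpoints' difference, ∂[p,q] = q − p.
The 6×15 boundary matrix has rank 5 and Smith normal form diag(1,1,1,1,1).

∂_2: C_2 → C_1 maps a triangle to the signed sum of its edges. For instance
  ∂abf = bf − af + ab,
  ∂acd = cd − ad + ac.
This gives a 15×10 integer matrix of rank 10; reducing to Smith normal form yields diagonal entries (1,1,1,1,1,1,1,1,1,2).

Computing H_k = (kernel of ∂_k) / (image of ∂_{k+1}):

  H_2: rank ker ∂_2 − rank ∂_3 = (10 − 10) − 0 = 0, and there is no ∂_3, so H_2 ≅ 0.

H_2 ≅ 0.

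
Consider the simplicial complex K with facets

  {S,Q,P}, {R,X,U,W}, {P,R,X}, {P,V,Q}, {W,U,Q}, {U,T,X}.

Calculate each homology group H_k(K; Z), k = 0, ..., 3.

H_0 ≅ Z,  H_1 ≅ Z,  H_2 = 0,  H_3 = 0.

K has 9 vertices, 17 edges, 9 triangles, 1 3-simplex.
rank ∂_0 = 0, rank ∂_1 = 8 ⇒ b_0 = 9 − 0 − 8 = 1; all invariant factors of ∂_1 are 1 so no torsion. So H_0 ≅ Z.
rank ∂_1 = 8, rank ∂_2 = 8 ⇒ b_1 = 17 − 8 − 8 = 1; all invariant factors of ∂_2 are 1 so no torsion. So H_1 ≅ Z.
rank ∂_2 = 8, rank ∂_3 = 1 ⇒ b_2 = 9 − 8 − 1 = 0; all invariant factors of ∂_3 are 1 so no torsion. So H_2 ≅ 0.
rank ∂_3 = 1, rank ∂_4 = 0 ⇒ b_3 = 1 − 1 − 0 = 0. So H_3 ≅ 0.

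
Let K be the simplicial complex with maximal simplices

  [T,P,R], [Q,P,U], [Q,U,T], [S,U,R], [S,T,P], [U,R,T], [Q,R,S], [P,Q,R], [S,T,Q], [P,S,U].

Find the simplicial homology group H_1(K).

H_1 ≅ Z_2.

We work with the vertex ordering P < Q < R < S < T < U. The simplices of K, each written with vertices in increasing order, are:

  0-simplices (6): P, Q, R, S, T, U
  1-simplices (15): PQ, PR, PS, PT, PU, QR, QS, QT, QU, RS, RT, RU, ST, SU, TU
  2-simplices (10): PQR, PQU, PRT, PST, PSU, QRS, QST, QTU, RSU, RTU

giving chain groups C_0 ≅ Z^6, C_1 ≅ Z^15, C_2 ≅ Z^10.

Boundary ∂_1: C_1 → C_0 maps an edge to its endpoints' difference, ∂[p,q] = q − p.
The 6×15 boundary matrix has rank 5 and Smith normal form diag(1,1,1,1,1).

The boundary map ∂_2: C_2 → C_1 sends each 2-simplex [p,q,r] to [q,r] − [p,r] + [p,q]. For instance
  ∂PST = ST − PT + PS,
  ∂RSU = SU − RU + RS.
As a 15×10 matrix over Z this has rank 10, with invariant factors (1,1,1,1,1,1,1,1,1,2).

From H_k ≅ ker(∂_k) / im(∂_{k+1}) we obtain:

  H_1: rank ker ∂_1 − rank ∂_2 = (15 − 5) − 10 = 0, and ∂_2 has invariant factor 2 > 1, so H_1 ≅ Z_2.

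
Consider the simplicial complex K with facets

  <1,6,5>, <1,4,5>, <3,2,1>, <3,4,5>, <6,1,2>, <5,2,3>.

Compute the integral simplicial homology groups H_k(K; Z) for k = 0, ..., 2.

Fix the vertex order 1 < 2 < 3 < 4 < 5 < 6 and write every simplex with vertices in increasing order. Then dim K = 2 and the simplices of K are:

  0-simplices (6): [1], [2], [3], [4], [5], [6]
  1-simplices (12): [1,2], [1,3], [1,4], [1,5], [1,6], [2,3], [2,5], [2,6], [3,4], [3,5], [4,5], [5,6]
  2-simplices (6): [1,2,3], [1,2,6], [1,4,5], [1,5,6], [2,3,5], [3,4,5]

Hence C_0 ≅ Z^6, C_1 ≅ Z^12, C_2 ≅ Z^6.

Boundary ∂_1: C_1 → C_0 sends each edge [p,q] (with p < q) to q − p. For instance
  ∂[4,5] = [5] − [4].
This gives a 6×12 integer matrix of rank 5; reducing to Smith normal form yields diagonal entries (1,1,1,1,1).

∂_2: C_2 → C_1 maps a triangle to the signed sum of its edges. For instance
  ∂[1,2,6] = [2,6] − [1,6] + [1,2],
  ∂[1,2,3] = [2,3] − [1,3] + [1,2].
As a 12×6 matrix over Z this has rank 6, with invariant factors (1,1,1,1,1,1).

Reading off H_k = ker ∂_k / im ∂_{k+1}:

  H_0: rank C_0 − rank ∂_1 = 6 − 5 = 1, and the invariant factors of ∂_1 are all 1, so H_0 ≅ Z.
  H_1: rank ker ∂_1 − rank ∂_2 = (12 − 5) − 6 = 1, and the invariant factors of ∂_2 are all 1, so H_1 ≅ Z.
  H_2: rank ker ∂_2 − rank ∂_3 = (6 − 6) − 0 = 0, and there is no ∂_3, so H_2 ≅ 0.

(K is a triangulation of the cylinder S^1 x I.)

H_0 ≅ Z,  H_1 ≅ Z,  H_2 = 0.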